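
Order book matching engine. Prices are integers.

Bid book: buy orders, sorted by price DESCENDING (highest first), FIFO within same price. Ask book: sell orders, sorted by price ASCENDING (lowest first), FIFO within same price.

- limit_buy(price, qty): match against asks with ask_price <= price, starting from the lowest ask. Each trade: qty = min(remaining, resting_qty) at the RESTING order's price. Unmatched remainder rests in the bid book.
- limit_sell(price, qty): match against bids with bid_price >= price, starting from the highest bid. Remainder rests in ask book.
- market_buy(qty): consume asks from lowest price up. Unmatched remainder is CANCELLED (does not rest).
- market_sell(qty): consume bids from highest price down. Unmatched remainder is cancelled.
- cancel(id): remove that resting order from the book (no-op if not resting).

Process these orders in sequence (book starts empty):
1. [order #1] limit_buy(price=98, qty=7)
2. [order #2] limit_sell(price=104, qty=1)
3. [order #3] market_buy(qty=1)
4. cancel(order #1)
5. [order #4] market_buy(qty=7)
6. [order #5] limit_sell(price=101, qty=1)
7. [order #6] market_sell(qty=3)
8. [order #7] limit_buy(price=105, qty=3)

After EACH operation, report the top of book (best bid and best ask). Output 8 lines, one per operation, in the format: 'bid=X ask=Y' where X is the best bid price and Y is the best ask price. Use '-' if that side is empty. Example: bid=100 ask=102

After op 1 [order #1] limit_buy(price=98, qty=7): fills=none; bids=[#1:7@98] asks=[-]
After op 2 [order #2] limit_sell(price=104, qty=1): fills=none; bids=[#1:7@98] asks=[#2:1@104]
After op 3 [order #3] market_buy(qty=1): fills=#3x#2:1@104; bids=[#1:7@98] asks=[-]
After op 4 cancel(order #1): fills=none; bids=[-] asks=[-]
After op 5 [order #4] market_buy(qty=7): fills=none; bids=[-] asks=[-]
After op 6 [order #5] limit_sell(price=101, qty=1): fills=none; bids=[-] asks=[#5:1@101]
After op 7 [order #6] market_sell(qty=3): fills=none; bids=[-] asks=[#5:1@101]
After op 8 [order #7] limit_buy(price=105, qty=3): fills=#7x#5:1@101; bids=[#7:2@105] asks=[-]

Answer: bid=98 ask=-
bid=98 ask=104
bid=98 ask=-
bid=- ask=-
bid=- ask=-
bid=- ask=101
bid=- ask=101
bid=105 ask=-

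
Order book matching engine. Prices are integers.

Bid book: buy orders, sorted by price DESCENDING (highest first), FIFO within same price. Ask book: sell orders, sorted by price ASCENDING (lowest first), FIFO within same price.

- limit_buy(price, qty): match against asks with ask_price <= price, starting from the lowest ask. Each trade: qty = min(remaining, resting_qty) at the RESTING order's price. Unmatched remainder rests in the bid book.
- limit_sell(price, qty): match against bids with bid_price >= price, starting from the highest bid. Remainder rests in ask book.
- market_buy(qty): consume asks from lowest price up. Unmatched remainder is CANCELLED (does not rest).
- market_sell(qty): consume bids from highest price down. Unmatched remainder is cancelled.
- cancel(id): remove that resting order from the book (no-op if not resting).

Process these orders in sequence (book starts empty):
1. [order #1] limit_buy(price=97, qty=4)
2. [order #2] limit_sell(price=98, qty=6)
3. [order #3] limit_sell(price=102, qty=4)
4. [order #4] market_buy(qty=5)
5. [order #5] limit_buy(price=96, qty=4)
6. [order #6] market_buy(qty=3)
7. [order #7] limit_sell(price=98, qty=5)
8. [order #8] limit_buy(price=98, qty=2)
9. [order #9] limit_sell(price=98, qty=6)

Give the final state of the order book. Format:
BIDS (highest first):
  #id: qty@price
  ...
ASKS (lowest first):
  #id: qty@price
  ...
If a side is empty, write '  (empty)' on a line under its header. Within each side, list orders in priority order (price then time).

After op 1 [order #1] limit_buy(price=97, qty=4): fills=none; bids=[#1:4@97] asks=[-]
After op 2 [order #2] limit_sell(price=98, qty=6): fills=none; bids=[#1:4@97] asks=[#2:6@98]
After op 3 [order #3] limit_sell(price=102, qty=4): fills=none; bids=[#1:4@97] asks=[#2:6@98 #3:4@102]
After op 4 [order #4] market_buy(qty=5): fills=#4x#2:5@98; bids=[#1:4@97] asks=[#2:1@98 #3:4@102]
After op 5 [order #5] limit_buy(price=96, qty=4): fills=none; bids=[#1:4@97 #5:4@96] asks=[#2:1@98 #3:4@102]
After op 6 [order #6] market_buy(qty=3): fills=#6x#2:1@98 #6x#3:2@102; bids=[#1:4@97 #5:4@96] asks=[#3:2@102]
After op 7 [order #7] limit_sell(price=98, qty=5): fills=none; bids=[#1:4@97 #5:4@96] asks=[#7:5@98 #3:2@102]
After op 8 [order #8] limit_buy(price=98, qty=2): fills=#8x#7:2@98; bids=[#1:4@97 #5:4@96] asks=[#7:3@98 #3:2@102]
After op 9 [order #9] limit_sell(price=98, qty=6): fills=none; bids=[#1:4@97 #5:4@96] asks=[#7:3@98 #9:6@98 #3:2@102]

Answer: BIDS (highest first):
  #1: 4@97
  #5: 4@96
ASKS (lowest first):
  #7: 3@98
  #9: 6@98
  #3: 2@102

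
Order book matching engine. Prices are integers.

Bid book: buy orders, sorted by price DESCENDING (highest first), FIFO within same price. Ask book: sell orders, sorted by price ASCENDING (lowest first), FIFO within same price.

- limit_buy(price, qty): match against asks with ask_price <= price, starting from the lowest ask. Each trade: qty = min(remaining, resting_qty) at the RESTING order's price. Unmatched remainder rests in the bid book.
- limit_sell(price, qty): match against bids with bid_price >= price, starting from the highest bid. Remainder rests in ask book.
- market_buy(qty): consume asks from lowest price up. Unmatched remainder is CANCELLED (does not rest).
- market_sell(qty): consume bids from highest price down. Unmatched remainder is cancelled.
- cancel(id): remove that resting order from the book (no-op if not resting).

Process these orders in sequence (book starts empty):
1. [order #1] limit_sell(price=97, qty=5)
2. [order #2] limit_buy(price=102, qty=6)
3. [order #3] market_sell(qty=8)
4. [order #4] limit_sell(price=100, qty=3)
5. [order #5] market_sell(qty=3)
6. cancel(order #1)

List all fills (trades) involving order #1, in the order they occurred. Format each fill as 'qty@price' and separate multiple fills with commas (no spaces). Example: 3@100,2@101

After op 1 [order #1] limit_sell(price=97, qty=5): fills=none; bids=[-] asks=[#1:5@97]
After op 2 [order #2] limit_buy(price=102, qty=6): fills=#2x#1:5@97; bids=[#2:1@102] asks=[-]
After op 3 [order #3] market_sell(qty=8): fills=#2x#3:1@102; bids=[-] asks=[-]
After op 4 [order #4] limit_sell(price=100, qty=3): fills=none; bids=[-] asks=[#4:3@100]
After op 5 [order #5] market_sell(qty=3): fills=none; bids=[-] asks=[#4:3@100]
After op 6 cancel(order #1): fills=none; bids=[-] asks=[#4:3@100]

Answer: 5@97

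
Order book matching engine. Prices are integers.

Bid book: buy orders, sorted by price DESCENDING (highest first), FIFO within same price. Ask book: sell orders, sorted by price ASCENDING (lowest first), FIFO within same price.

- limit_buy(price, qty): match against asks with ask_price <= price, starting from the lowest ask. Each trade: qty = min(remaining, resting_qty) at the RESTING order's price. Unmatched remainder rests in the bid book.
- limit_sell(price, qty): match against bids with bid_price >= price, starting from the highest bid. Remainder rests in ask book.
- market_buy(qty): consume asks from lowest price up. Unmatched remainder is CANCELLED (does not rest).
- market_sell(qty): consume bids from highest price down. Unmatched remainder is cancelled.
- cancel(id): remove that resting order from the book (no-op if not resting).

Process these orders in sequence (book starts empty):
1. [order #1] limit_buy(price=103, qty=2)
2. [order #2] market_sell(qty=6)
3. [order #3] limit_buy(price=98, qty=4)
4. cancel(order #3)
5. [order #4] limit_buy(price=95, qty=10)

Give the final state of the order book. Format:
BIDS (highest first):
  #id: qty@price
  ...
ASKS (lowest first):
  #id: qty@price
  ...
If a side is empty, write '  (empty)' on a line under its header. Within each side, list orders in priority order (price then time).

Answer: BIDS (highest first):
  #4: 10@95
ASKS (lowest first):
  (empty)

Derivation:
After op 1 [order #1] limit_buy(price=103, qty=2): fills=none; bids=[#1:2@103] asks=[-]
After op 2 [order #2] market_sell(qty=6): fills=#1x#2:2@103; bids=[-] asks=[-]
After op 3 [order #3] limit_buy(price=98, qty=4): fills=none; bids=[#3:4@98] asks=[-]
After op 4 cancel(order #3): fills=none; bids=[-] asks=[-]
After op 5 [order #4] limit_buy(price=95, qty=10): fills=none; bids=[#4:10@95] asks=[-]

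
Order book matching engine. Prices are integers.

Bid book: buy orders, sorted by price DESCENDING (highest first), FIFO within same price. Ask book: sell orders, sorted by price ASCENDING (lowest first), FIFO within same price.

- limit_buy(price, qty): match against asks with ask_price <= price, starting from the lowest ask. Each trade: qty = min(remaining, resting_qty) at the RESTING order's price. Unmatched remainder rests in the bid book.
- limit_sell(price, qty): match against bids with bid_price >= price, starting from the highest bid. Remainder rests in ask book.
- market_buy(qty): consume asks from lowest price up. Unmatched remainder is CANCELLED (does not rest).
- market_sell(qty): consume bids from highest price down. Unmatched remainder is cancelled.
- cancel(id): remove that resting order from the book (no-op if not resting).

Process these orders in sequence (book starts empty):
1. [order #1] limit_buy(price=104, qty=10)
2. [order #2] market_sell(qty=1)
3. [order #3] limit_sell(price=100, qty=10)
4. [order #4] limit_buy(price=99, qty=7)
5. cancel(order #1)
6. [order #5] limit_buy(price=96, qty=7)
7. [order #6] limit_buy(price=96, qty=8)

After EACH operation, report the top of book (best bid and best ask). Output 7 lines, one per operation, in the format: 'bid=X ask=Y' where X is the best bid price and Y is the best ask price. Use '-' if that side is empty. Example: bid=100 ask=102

Answer: bid=104 ask=-
bid=104 ask=-
bid=- ask=100
bid=99 ask=100
bid=99 ask=100
bid=99 ask=100
bid=99 ask=100

Derivation:
After op 1 [order #1] limit_buy(price=104, qty=10): fills=none; bids=[#1:10@104] asks=[-]
After op 2 [order #2] market_sell(qty=1): fills=#1x#2:1@104; bids=[#1:9@104] asks=[-]
After op 3 [order #3] limit_sell(price=100, qty=10): fills=#1x#3:9@104; bids=[-] asks=[#3:1@100]
After op 4 [order #4] limit_buy(price=99, qty=7): fills=none; bids=[#4:7@99] asks=[#3:1@100]
After op 5 cancel(order #1): fills=none; bids=[#4:7@99] asks=[#3:1@100]
After op 6 [order #5] limit_buy(price=96, qty=7): fills=none; bids=[#4:7@99 #5:7@96] asks=[#3:1@100]
After op 7 [order #6] limit_buy(price=96, qty=8): fills=none; bids=[#4:7@99 #5:7@96 #6:8@96] asks=[#3:1@100]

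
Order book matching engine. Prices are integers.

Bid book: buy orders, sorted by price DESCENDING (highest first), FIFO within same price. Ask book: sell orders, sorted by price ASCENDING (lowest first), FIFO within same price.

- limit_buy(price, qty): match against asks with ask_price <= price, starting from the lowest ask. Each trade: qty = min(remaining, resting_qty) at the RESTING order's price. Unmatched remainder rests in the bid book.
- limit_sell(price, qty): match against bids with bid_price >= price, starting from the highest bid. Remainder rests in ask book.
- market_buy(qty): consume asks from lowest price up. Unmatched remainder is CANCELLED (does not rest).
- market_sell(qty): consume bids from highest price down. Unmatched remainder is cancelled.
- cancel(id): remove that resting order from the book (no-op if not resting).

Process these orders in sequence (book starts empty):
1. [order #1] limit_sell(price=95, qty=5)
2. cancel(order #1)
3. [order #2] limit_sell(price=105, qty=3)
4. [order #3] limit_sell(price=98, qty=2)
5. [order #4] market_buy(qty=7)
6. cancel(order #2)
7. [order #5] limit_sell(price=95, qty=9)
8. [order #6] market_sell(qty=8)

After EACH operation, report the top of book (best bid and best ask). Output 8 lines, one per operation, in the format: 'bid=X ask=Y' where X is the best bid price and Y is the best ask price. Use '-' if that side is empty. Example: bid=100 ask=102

Answer: bid=- ask=95
bid=- ask=-
bid=- ask=105
bid=- ask=98
bid=- ask=-
bid=- ask=-
bid=- ask=95
bid=- ask=95

Derivation:
After op 1 [order #1] limit_sell(price=95, qty=5): fills=none; bids=[-] asks=[#1:5@95]
After op 2 cancel(order #1): fills=none; bids=[-] asks=[-]
After op 3 [order #2] limit_sell(price=105, qty=3): fills=none; bids=[-] asks=[#2:3@105]
After op 4 [order #3] limit_sell(price=98, qty=2): fills=none; bids=[-] asks=[#3:2@98 #2:3@105]
After op 5 [order #4] market_buy(qty=7): fills=#4x#3:2@98 #4x#2:3@105; bids=[-] asks=[-]
After op 6 cancel(order #2): fills=none; bids=[-] asks=[-]
After op 7 [order #5] limit_sell(price=95, qty=9): fills=none; bids=[-] asks=[#5:9@95]
After op 8 [order #6] market_sell(qty=8): fills=none; bids=[-] asks=[#5:9@95]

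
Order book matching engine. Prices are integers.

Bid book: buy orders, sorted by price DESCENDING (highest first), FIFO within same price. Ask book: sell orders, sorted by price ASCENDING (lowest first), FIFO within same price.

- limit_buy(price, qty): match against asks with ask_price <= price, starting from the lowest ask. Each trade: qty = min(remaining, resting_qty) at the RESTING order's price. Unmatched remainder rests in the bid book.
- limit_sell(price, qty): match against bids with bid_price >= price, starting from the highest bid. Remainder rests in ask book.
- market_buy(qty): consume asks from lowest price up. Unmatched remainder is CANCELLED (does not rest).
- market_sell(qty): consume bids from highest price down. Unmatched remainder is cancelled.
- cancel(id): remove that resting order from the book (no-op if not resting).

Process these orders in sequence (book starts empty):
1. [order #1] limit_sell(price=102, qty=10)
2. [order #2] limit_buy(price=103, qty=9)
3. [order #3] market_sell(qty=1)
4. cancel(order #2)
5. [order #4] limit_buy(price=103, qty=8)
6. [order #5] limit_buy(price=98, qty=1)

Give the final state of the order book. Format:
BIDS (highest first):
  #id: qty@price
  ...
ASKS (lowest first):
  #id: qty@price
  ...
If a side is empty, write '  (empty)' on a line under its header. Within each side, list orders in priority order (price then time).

Answer: BIDS (highest first):
  #4: 7@103
  #5: 1@98
ASKS (lowest first):
  (empty)

Derivation:
After op 1 [order #1] limit_sell(price=102, qty=10): fills=none; bids=[-] asks=[#1:10@102]
After op 2 [order #2] limit_buy(price=103, qty=9): fills=#2x#1:9@102; bids=[-] asks=[#1:1@102]
After op 3 [order #3] market_sell(qty=1): fills=none; bids=[-] asks=[#1:1@102]
After op 4 cancel(order #2): fills=none; bids=[-] asks=[#1:1@102]
After op 5 [order #4] limit_buy(price=103, qty=8): fills=#4x#1:1@102; bids=[#4:7@103] asks=[-]
After op 6 [order #5] limit_buy(price=98, qty=1): fills=none; bids=[#4:7@103 #5:1@98] asks=[-]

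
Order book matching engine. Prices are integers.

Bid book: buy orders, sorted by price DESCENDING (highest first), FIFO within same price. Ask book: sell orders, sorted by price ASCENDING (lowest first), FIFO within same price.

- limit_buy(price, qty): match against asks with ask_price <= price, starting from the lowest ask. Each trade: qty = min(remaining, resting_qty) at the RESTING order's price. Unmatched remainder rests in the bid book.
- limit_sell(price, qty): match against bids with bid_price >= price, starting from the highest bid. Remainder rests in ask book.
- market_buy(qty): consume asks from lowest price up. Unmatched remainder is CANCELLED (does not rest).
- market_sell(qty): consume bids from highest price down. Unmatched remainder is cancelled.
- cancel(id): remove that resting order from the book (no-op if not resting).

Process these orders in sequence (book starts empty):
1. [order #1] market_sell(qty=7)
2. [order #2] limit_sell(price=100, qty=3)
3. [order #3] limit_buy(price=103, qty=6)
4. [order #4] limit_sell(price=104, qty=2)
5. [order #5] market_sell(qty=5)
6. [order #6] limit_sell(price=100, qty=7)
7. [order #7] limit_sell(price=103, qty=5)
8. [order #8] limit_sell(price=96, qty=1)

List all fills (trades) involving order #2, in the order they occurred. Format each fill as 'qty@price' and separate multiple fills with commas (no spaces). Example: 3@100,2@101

Answer: 3@100

Derivation:
After op 1 [order #1] market_sell(qty=7): fills=none; bids=[-] asks=[-]
After op 2 [order #2] limit_sell(price=100, qty=3): fills=none; bids=[-] asks=[#2:3@100]
After op 3 [order #3] limit_buy(price=103, qty=6): fills=#3x#2:3@100; bids=[#3:3@103] asks=[-]
After op 4 [order #4] limit_sell(price=104, qty=2): fills=none; bids=[#3:3@103] asks=[#4:2@104]
After op 5 [order #5] market_sell(qty=5): fills=#3x#5:3@103; bids=[-] asks=[#4:2@104]
After op 6 [order #6] limit_sell(price=100, qty=7): fills=none; bids=[-] asks=[#6:7@100 #4:2@104]
After op 7 [order #7] limit_sell(price=103, qty=5): fills=none; bids=[-] asks=[#6:7@100 #7:5@103 #4:2@104]
After op 8 [order #8] limit_sell(price=96, qty=1): fills=none; bids=[-] asks=[#8:1@96 #6:7@100 #7:5@103 #4:2@104]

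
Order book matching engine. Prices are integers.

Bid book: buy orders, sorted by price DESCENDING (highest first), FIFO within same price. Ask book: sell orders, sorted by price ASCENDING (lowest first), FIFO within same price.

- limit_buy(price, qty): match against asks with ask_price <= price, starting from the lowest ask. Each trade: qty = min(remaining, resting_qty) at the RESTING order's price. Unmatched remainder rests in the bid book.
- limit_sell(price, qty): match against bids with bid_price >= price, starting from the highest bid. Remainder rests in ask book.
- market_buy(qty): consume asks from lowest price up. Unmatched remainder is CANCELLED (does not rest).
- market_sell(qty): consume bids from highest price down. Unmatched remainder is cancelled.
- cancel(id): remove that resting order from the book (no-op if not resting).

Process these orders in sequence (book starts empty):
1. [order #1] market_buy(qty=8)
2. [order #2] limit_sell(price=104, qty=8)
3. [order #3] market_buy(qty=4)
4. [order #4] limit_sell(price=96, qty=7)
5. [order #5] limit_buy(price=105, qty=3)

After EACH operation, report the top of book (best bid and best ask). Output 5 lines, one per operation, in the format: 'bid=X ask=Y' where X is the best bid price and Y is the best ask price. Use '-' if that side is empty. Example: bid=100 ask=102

After op 1 [order #1] market_buy(qty=8): fills=none; bids=[-] asks=[-]
After op 2 [order #2] limit_sell(price=104, qty=8): fills=none; bids=[-] asks=[#2:8@104]
After op 3 [order #3] market_buy(qty=4): fills=#3x#2:4@104; bids=[-] asks=[#2:4@104]
After op 4 [order #4] limit_sell(price=96, qty=7): fills=none; bids=[-] asks=[#4:7@96 #2:4@104]
After op 5 [order #5] limit_buy(price=105, qty=3): fills=#5x#4:3@96; bids=[-] asks=[#4:4@96 #2:4@104]

Answer: bid=- ask=-
bid=- ask=104
bid=- ask=104
bid=- ask=96
bid=- ask=96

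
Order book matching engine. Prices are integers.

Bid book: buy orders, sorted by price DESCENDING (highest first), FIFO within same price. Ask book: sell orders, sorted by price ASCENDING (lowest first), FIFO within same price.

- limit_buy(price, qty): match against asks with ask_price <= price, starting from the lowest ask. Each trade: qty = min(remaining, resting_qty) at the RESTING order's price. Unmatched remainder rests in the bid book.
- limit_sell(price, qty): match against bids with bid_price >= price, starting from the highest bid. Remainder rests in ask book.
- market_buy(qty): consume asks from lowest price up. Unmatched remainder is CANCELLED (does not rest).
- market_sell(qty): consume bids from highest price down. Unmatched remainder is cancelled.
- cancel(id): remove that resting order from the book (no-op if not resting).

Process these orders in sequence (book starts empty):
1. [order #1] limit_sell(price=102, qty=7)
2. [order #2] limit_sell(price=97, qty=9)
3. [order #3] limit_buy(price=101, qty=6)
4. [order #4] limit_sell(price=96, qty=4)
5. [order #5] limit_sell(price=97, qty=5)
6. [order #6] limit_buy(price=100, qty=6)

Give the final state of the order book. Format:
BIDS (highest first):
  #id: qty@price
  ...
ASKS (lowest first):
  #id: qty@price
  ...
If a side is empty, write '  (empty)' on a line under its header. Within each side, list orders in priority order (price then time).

Answer: BIDS (highest first):
  (empty)
ASKS (lowest first):
  #2: 1@97
  #5: 5@97
  #1: 7@102

Derivation:
After op 1 [order #1] limit_sell(price=102, qty=7): fills=none; bids=[-] asks=[#1:7@102]
After op 2 [order #2] limit_sell(price=97, qty=9): fills=none; bids=[-] asks=[#2:9@97 #1:7@102]
After op 3 [order #3] limit_buy(price=101, qty=6): fills=#3x#2:6@97; bids=[-] asks=[#2:3@97 #1:7@102]
After op 4 [order #4] limit_sell(price=96, qty=4): fills=none; bids=[-] asks=[#4:4@96 #2:3@97 #1:7@102]
After op 5 [order #5] limit_sell(price=97, qty=5): fills=none; bids=[-] asks=[#4:4@96 #2:3@97 #5:5@97 #1:7@102]
After op 6 [order #6] limit_buy(price=100, qty=6): fills=#6x#4:4@96 #6x#2:2@97; bids=[-] asks=[#2:1@97 #5:5@97 #1:7@102]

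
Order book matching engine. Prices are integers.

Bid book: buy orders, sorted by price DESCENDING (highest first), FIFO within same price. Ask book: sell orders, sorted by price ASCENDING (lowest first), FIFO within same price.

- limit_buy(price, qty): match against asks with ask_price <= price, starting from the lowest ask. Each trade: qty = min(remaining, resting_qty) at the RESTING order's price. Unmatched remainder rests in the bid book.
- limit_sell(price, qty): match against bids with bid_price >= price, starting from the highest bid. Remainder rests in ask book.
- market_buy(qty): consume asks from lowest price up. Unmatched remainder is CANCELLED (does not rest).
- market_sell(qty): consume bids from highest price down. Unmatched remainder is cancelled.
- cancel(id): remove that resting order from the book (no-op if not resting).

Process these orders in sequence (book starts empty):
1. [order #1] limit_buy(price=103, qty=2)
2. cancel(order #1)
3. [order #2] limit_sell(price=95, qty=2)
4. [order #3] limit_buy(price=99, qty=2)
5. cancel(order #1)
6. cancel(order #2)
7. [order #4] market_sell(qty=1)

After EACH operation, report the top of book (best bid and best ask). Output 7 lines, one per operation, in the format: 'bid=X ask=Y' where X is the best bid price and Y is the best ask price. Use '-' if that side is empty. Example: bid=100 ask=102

Answer: bid=103 ask=-
bid=- ask=-
bid=- ask=95
bid=- ask=-
bid=- ask=-
bid=- ask=-
bid=- ask=-

Derivation:
After op 1 [order #1] limit_buy(price=103, qty=2): fills=none; bids=[#1:2@103] asks=[-]
After op 2 cancel(order #1): fills=none; bids=[-] asks=[-]
After op 3 [order #2] limit_sell(price=95, qty=2): fills=none; bids=[-] asks=[#2:2@95]
After op 4 [order #3] limit_buy(price=99, qty=2): fills=#3x#2:2@95; bids=[-] asks=[-]
After op 5 cancel(order #1): fills=none; bids=[-] asks=[-]
After op 6 cancel(order #2): fills=none; bids=[-] asks=[-]
After op 7 [order #4] market_sell(qty=1): fills=none; bids=[-] asks=[-]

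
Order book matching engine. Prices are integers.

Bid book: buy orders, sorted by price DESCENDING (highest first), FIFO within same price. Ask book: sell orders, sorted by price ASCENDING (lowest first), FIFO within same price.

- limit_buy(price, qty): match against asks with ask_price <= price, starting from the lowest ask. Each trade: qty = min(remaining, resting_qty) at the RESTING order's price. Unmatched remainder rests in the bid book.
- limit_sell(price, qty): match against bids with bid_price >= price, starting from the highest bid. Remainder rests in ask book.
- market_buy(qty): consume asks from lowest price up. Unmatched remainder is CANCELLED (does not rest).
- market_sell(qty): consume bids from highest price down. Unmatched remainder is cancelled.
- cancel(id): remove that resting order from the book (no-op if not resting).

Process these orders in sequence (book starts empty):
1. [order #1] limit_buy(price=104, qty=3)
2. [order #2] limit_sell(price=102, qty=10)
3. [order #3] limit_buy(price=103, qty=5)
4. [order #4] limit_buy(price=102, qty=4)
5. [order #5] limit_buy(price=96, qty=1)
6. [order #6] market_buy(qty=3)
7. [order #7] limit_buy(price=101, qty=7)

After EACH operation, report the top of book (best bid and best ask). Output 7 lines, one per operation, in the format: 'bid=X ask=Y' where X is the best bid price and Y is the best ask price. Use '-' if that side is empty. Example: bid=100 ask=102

After op 1 [order #1] limit_buy(price=104, qty=3): fills=none; bids=[#1:3@104] asks=[-]
After op 2 [order #2] limit_sell(price=102, qty=10): fills=#1x#2:3@104; bids=[-] asks=[#2:7@102]
After op 3 [order #3] limit_buy(price=103, qty=5): fills=#3x#2:5@102; bids=[-] asks=[#2:2@102]
After op 4 [order #4] limit_buy(price=102, qty=4): fills=#4x#2:2@102; bids=[#4:2@102] asks=[-]
After op 5 [order #5] limit_buy(price=96, qty=1): fills=none; bids=[#4:2@102 #5:1@96] asks=[-]
After op 6 [order #6] market_buy(qty=3): fills=none; bids=[#4:2@102 #5:1@96] asks=[-]
After op 7 [order #7] limit_buy(price=101, qty=7): fills=none; bids=[#4:2@102 #7:7@101 #5:1@96] asks=[-]

Answer: bid=104 ask=-
bid=- ask=102
bid=- ask=102
bid=102 ask=-
bid=102 ask=-
bid=102 ask=-
bid=102 ask=-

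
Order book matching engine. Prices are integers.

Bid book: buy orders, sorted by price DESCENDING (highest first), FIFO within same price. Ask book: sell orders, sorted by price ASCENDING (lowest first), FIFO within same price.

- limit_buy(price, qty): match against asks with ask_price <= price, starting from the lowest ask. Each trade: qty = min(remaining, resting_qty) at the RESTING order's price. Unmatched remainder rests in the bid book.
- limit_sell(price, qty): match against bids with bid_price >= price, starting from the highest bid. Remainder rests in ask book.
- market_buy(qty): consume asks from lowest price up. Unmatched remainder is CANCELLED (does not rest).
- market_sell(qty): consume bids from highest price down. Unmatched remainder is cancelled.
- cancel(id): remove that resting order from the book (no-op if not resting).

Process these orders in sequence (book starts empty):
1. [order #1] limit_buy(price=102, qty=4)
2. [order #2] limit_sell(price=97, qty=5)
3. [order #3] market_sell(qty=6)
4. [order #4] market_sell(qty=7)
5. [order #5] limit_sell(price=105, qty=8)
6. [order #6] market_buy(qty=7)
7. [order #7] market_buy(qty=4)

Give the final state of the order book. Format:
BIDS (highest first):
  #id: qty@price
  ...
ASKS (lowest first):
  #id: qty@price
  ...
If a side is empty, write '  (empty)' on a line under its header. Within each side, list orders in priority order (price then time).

Answer: BIDS (highest first):
  (empty)
ASKS (lowest first):
  (empty)

Derivation:
After op 1 [order #1] limit_buy(price=102, qty=4): fills=none; bids=[#1:4@102] asks=[-]
After op 2 [order #2] limit_sell(price=97, qty=5): fills=#1x#2:4@102; bids=[-] asks=[#2:1@97]
After op 3 [order #3] market_sell(qty=6): fills=none; bids=[-] asks=[#2:1@97]
After op 4 [order #4] market_sell(qty=7): fills=none; bids=[-] asks=[#2:1@97]
After op 5 [order #5] limit_sell(price=105, qty=8): fills=none; bids=[-] asks=[#2:1@97 #5:8@105]
After op 6 [order #6] market_buy(qty=7): fills=#6x#2:1@97 #6x#5:6@105; bids=[-] asks=[#5:2@105]
After op 7 [order #7] market_buy(qty=4): fills=#7x#5:2@105; bids=[-] asks=[-]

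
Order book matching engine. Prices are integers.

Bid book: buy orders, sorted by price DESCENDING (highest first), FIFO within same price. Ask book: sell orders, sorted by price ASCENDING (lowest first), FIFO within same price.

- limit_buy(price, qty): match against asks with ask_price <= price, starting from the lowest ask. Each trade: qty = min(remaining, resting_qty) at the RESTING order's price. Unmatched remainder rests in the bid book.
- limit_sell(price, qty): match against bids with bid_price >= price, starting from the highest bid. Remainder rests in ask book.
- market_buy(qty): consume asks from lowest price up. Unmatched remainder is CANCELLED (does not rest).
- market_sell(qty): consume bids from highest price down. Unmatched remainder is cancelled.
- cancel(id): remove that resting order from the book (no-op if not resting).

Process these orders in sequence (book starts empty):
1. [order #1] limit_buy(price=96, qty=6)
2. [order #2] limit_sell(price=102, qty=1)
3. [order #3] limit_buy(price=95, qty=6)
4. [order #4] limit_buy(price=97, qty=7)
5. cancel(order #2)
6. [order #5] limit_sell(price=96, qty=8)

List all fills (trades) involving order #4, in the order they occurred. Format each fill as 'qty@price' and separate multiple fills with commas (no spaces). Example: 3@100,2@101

After op 1 [order #1] limit_buy(price=96, qty=6): fills=none; bids=[#1:6@96] asks=[-]
After op 2 [order #2] limit_sell(price=102, qty=1): fills=none; bids=[#1:6@96] asks=[#2:1@102]
After op 3 [order #3] limit_buy(price=95, qty=6): fills=none; bids=[#1:6@96 #3:6@95] asks=[#2:1@102]
After op 4 [order #4] limit_buy(price=97, qty=7): fills=none; bids=[#4:7@97 #1:6@96 #3:6@95] asks=[#2:1@102]
After op 5 cancel(order #2): fills=none; bids=[#4:7@97 #1:6@96 #3:6@95] asks=[-]
After op 6 [order #5] limit_sell(price=96, qty=8): fills=#4x#5:7@97 #1x#5:1@96; bids=[#1:5@96 #3:6@95] asks=[-]

Answer: 7@97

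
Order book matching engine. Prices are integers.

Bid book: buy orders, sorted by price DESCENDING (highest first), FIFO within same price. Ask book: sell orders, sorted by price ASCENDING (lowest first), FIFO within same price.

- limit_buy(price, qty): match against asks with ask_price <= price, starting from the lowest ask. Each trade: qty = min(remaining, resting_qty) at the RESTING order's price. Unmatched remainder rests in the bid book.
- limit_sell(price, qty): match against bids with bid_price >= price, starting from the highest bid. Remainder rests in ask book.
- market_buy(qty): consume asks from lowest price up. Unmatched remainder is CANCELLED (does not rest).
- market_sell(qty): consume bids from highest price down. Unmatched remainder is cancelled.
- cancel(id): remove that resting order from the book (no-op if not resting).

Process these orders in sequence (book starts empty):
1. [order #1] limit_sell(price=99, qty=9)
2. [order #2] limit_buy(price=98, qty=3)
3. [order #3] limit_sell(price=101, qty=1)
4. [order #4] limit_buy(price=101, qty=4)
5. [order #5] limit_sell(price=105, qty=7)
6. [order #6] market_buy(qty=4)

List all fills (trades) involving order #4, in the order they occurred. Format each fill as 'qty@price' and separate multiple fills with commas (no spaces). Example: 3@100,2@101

After op 1 [order #1] limit_sell(price=99, qty=9): fills=none; bids=[-] asks=[#1:9@99]
After op 2 [order #2] limit_buy(price=98, qty=3): fills=none; bids=[#2:3@98] asks=[#1:9@99]
After op 3 [order #3] limit_sell(price=101, qty=1): fills=none; bids=[#2:3@98] asks=[#1:9@99 #3:1@101]
After op 4 [order #4] limit_buy(price=101, qty=4): fills=#4x#1:4@99; bids=[#2:3@98] asks=[#1:5@99 #3:1@101]
After op 5 [order #5] limit_sell(price=105, qty=7): fills=none; bids=[#2:3@98] asks=[#1:5@99 #3:1@101 #5:7@105]
After op 6 [order #6] market_buy(qty=4): fills=#6x#1:4@99; bids=[#2:3@98] asks=[#1:1@99 #3:1@101 #5:7@105]

Answer: 4@99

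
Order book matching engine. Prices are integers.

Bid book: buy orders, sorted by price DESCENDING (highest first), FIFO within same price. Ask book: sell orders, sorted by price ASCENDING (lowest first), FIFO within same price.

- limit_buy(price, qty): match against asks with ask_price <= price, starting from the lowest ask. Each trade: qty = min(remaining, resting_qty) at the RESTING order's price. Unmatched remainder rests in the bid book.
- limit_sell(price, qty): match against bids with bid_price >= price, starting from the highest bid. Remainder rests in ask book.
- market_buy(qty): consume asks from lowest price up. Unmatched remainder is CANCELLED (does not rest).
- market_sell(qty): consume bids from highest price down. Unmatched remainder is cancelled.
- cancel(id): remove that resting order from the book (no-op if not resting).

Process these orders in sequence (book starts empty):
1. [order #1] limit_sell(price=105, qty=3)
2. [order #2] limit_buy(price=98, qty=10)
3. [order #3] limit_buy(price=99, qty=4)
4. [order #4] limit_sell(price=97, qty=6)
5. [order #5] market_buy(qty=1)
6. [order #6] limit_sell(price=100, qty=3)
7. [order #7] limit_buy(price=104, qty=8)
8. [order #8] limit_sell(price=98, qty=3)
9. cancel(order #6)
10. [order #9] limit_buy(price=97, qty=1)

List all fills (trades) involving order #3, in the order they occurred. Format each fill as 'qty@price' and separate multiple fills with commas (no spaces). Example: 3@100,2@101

After op 1 [order #1] limit_sell(price=105, qty=3): fills=none; bids=[-] asks=[#1:3@105]
After op 2 [order #2] limit_buy(price=98, qty=10): fills=none; bids=[#2:10@98] asks=[#1:3@105]
After op 3 [order #3] limit_buy(price=99, qty=4): fills=none; bids=[#3:4@99 #2:10@98] asks=[#1:3@105]
After op 4 [order #4] limit_sell(price=97, qty=6): fills=#3x#4:4@99 #2x#4:2@98; bids=[#2:8@98] asks=[#1:3@105]
After op 5 [order #5] market_buy(qty=1): fills=#5x#1:1@105; bids=[#2:8@98] asks=[#1:2@105]
After op 6 [order #6] limit_sell(price=100, qty=3): fills=none; bids=[#2:8@98] asks=[#6:3@100 #1:2@105]
After op 7 [order #7] limit_buy(price=104, qty=8): fills=#7x#6:3@100; bids=[#7:5@104 #2:8@98] asks=[#1:2@105]
After op 8 [order #8] limit_sell(price=98, qty=3): fills=#7x#8:3@104; bids=[#7:2@104 #2:8@98] asks=[#1:2@105]
After op 9 cancel(order #6): fills=none; bids=[#7:2@104 #2:8@98] asks=[#1:2@105]
After op 10 [order #9] limit_buy(price=97, qty=1): fills=none; bids=[#7:2@104 #2:8@98 #9:1@97] asks=[#1:2@105]

Answer: 4@99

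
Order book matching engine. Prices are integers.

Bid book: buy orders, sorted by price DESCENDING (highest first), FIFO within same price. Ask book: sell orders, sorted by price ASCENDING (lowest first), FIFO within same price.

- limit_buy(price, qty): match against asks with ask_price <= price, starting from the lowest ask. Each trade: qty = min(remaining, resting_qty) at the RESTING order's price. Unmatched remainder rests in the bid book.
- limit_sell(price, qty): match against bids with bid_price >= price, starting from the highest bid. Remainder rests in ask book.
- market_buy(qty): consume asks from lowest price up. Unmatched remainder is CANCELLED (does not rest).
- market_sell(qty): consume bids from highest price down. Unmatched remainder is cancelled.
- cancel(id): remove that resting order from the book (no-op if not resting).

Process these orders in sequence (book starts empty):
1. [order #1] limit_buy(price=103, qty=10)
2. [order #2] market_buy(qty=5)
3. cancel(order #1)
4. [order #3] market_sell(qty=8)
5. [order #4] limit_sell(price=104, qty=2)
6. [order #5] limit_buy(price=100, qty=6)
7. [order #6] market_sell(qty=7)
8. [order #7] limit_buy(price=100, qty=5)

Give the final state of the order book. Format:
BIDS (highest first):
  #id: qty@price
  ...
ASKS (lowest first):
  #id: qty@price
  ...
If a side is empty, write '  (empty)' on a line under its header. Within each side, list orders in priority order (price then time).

Answer: BIDS (highest first):
  #7: 5@100
ASKS (lowest first):
  #4: 2@104

Derivation:
After op 1 [order #1] limit_buy(price=103, qty=10): fills=none; bids=[#1:10@103] asks=[-]
After op 2 [order #2] market_buy(qty=5): fills=none; bids=[#1:10@103] asks=[-]
After op 3 cancel(order #1): fills=none; bids=[-] asks=[-]
After op 4 [order #3] market_sell(qty=8): fills=none; bids=[-] asks=[-]
After op 5 [order #4] limit_sell(price=104, qty=2): fills=none; bids=[-] asks=[#4:2@104]
After op 6 [order #5] limit_buy(price=100, qty=6): fills=none; bids=[#5:6@100] asks=[#4:2@104]
After op 7 [order #6] market_sell(qty=7): fills=#5x#6:6@100; bids=[-] asks=[#4:2@104]
After op 8 [order #7] limit_buy(price=100, qty=5): fills=none; bids=[#7:5@100] asks=[#4:2@104]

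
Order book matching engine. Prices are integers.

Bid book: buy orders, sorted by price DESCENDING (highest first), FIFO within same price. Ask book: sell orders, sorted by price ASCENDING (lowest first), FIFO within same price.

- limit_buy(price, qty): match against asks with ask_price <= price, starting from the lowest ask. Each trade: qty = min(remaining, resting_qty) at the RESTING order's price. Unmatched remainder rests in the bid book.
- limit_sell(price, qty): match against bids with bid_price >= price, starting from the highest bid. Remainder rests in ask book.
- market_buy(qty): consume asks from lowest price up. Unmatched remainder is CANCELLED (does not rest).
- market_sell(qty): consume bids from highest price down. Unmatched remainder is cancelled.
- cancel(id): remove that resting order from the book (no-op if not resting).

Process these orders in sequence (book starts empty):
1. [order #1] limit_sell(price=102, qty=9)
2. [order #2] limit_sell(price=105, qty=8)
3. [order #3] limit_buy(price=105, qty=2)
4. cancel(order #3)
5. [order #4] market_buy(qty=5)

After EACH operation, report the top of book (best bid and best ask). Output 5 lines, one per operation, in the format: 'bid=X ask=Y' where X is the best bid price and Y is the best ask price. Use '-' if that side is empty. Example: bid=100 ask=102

After op 1 [order #1] limit_sell(price=102, qty=9): fills=none; bids=[-] asks=[#1:9@102]
After op 2 [order #2] limit_sell(price=105, qty=8): fills=none; bids=[-] asks=[#1:9@102 #2:8@105]
After op 3 [order #3] limit_buy(price=105, qty=2): fills=#3x#1:2@102; bids=[-] asks=[#1:7@102 #2:8@105]
After op 4 cancel(order #3): fills=none; bids=[-] asks=[#1:7@102 #2:8@105]
After op 5 [order #4] market_buy(qty=5): fills=#4x#1:5@102; bids=[-] asks=[#1:2@102 #2:8@105]

Answer: bid=- ask=102
bid=- ask=102
bid=- ask=102
bid=- ask=102
bid=- ask=102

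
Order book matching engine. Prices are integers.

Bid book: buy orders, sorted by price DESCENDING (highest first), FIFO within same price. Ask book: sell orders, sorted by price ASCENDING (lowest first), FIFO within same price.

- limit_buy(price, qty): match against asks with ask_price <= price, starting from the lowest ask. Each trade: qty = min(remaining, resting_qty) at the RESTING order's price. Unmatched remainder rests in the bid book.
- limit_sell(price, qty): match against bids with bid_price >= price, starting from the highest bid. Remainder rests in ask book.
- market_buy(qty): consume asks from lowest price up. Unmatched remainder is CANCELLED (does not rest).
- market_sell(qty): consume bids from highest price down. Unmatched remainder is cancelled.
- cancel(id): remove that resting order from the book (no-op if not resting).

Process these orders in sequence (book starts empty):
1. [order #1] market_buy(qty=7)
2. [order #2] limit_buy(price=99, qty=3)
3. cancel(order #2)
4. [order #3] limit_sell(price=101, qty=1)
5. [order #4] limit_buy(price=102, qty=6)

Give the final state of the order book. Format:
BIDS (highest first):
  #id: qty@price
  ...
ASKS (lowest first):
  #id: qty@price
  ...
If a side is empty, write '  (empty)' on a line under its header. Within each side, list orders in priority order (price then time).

Answer: BIDS (highest first):
  #4: 5@102
ASKS (lowest first):
  (empty)

Derivation:
After op 1 [order #1] market_buy(qty=7): fills=none; bids=[-] asks=[-]
After op 2 [order #2] limit_buy(price=99, qty=3): fills=none; bids=[#2:3@99] asks=[-]
After op 3 cancel(order #2): fills=none; bids=[-] asks=[-]
After op 4 [order #3] limit_sell(price=101, qty=1): fills=none; bids=[-] asks=[#3:1@101]
After op 5 [order #4] limit_buy(price=102, qty=6): fills=#4x#3:1@101; bids=[#4:5@102] asks=[-]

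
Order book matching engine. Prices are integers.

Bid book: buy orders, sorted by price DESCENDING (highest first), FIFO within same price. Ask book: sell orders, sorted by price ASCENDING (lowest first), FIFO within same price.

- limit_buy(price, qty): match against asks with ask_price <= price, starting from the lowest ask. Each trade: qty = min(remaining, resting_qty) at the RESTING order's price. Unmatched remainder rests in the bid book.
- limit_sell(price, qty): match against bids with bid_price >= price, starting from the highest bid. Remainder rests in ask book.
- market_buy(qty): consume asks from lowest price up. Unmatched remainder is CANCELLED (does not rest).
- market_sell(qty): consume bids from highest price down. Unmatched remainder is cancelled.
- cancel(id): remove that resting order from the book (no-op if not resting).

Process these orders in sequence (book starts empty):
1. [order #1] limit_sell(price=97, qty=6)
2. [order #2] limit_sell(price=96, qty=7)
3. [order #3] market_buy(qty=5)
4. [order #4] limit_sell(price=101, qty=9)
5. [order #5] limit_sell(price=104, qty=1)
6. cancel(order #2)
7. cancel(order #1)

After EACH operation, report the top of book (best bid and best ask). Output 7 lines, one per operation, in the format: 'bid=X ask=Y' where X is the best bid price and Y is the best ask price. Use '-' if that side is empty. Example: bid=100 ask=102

Answer: bid=- ask=97
bid=- ask=96
bid=- ask=96
bid=- ask=96
bid=- ask=96
bid=- ask=97
bid=- ask=101

Derivation:
After op 1 [order #1] limit_sell(price=97, qty=6): fills=none; bids=[-] asks=[#1:6@97]
After op 2 [order #2] limit_sell(price=96, qty=7): fills=none; bids=[-] asks=[#2:7@96 #1:6@97]
After op 3 [order #3] market_buy(qty=5): fills=#3x#2:5@96; bids=[-] asks=[#2:2@96 #1:6@97]
After op 4 [order #4] limit_sell(price=101, qty=9): fills=none; bids=[-] asks=[#2:2@96 #1:6@97 #4:9@101]
After op 5 [order #5] limit_sell(price=104, qty=1): fills=none; bids=[-] asks=[#2:2@96 #1:6@97 #4:9@101 #5:1@104]
After op 6 cancel(order #2): fills=none; bids=[-] asks=[#1:6@97 #4:9@101 #5:1@104]
After op 7 cancel(order #1): fills=none; bids=[-] asks=[#4:9@101 #5:1@104]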